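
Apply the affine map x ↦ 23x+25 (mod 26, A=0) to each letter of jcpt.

ytgu

j(9): 23·9+25=232≡24 → y
c(2): 23·2+25=71≡19 → t
p(15): 23·15+25=370≡6 → g
t(19): 23·19+25=462≡20 → u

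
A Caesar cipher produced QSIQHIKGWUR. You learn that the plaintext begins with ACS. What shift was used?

16

From the crib: Q(16)−A(0)=16, so the shift is 16.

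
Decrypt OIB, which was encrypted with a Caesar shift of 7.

HBU

O(14): 14−7=7 → H
I(8): 8−7=1 → B
B(1): 1−7=-6≡20 → U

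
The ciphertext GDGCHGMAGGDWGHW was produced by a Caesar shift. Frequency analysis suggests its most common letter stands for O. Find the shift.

18

The most frequent ciphertext letter is G (appears 6 times).
G is position 6; O is position 14.
Shift = -8≡18.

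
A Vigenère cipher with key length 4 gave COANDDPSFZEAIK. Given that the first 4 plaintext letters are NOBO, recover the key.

PAZZ

Subtract each crib letter from the matching ciphertext letter (mod 26):
C(2)−N(13)=-11≡15 → P
O(14)−O(14)=0 → A
A(0)−B(1)=-1≡25 → Z
N(13)−O(14)=-1≡25 → Z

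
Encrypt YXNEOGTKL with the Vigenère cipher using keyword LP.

Repeat the key across the message: LPLPLPLPL
Y(24)+L(11): 35≡9 → J
X(23)+P(15): 38≡12 → M
N(13)+L(11): 24 → Y
E(4)+P(15): 19 → T
O(14)+L(11): 25 → Z
G(6)+P(15): 21 → V
T(19)+L(11): 30≡4 → E
K(10)+P(15): 25 → Z
L(11)+L(11): 22 → W

JMYTZVEZW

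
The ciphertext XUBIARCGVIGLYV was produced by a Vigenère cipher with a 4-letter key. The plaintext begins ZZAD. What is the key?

YVBF

Subtract each crib letter from the matching ciphertext letter (mod 26):
X(23)−Z(25)=-2≡24 → Y
U(20)−Z(25)=-5≡21 → V
B(1)−A(0)=1 → B
I(8)−D(3)=5 → F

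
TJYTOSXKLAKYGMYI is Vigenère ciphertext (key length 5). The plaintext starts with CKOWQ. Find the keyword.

Subtract each crib letter from the matching ciphertext letter (mod 26):
T(19)−C(2)=17 → R
J(9)−K(10)=-1≡25 → Z
Y(24)−O(14)=10 → K
T(19)−W(22)=-3≡23 → X
O(14)−Q(16)=-2≡24 → Y

RZKXY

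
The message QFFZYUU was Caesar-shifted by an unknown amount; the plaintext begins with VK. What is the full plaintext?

VKKEDZZ

From the crib: Q(16)−V(21)=-5≡21, so the shift is 21.
Subtract 21 from each ciphertext letter:
Q(16): 16−21=-5≡21 → V
F(5): 5−21=-16≡10 → K
F(5): 5−21=-16≡10 → K
Z(25): 25−21=4 → E
Y(24): 24−21=3 → D
U(20): 20−21=-1≡25 → Z
U(20): 20−21=-1≡25 → Z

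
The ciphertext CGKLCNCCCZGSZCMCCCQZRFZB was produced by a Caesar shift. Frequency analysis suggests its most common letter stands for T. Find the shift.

The most frequent ciphertext letter is C (appears 9 times).
C is position 2; T is position 19.
Shift = -17≡9.

9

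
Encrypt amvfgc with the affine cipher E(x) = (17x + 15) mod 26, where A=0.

pliwnx

a(0): 17·0+15=15 → p
m(12): 17·12+15=219≡11 → l
v(21): 17·21+15=372≡8 → i
f(5): 17·5+15=100≡22 → w
g(6): 17·6+15=117≡13 → n
c(2): 17·2+15=49≡23 → x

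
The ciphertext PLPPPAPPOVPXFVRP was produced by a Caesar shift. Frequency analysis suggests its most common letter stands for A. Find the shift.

15

The most frequent ciphertext letter is P (appears 8 times).
P is position 15; A is position 0.
Shift = 15.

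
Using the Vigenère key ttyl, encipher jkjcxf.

cdhnqy

Repeat the key across the message: ttyltt
j(9)+t(19): 28≡2 → c
k(10)+t(19): 29≡3 → d
j(9)+y(24): 33≡7 → h
c(2)+l(11): 13 → n
x(23)+t(19): 42≡16 → q
f(5)+t(19): 24 → y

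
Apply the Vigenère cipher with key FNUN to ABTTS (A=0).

Repeat the key across the message: FNUNF
A(0)+F(5): 5 → F
B(1)+N(13): 14 → O
T(19)+U(20): 39≡13 → N
T(19)+N(13): 32≡6 → G
S(18)+F(5): 23 → X

FONGX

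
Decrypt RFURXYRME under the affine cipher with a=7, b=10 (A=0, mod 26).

The inverse of 7 mod 26 is 15, since 7·15=105≡1. Apply D(y)=15·(y−10) mod 26:
R(17): 15·(17−10)=105≡1 → B
F(5): 15·(5−10)=-75≡3 → D
U(20): 15·(20−10)=150≡20 → U
R(17): 15·(17−10)=105≡1 → B
X(23): 15·(23−10)=195≡13 → N
Y(24): 15·(24−10)=210≡2 → C
R(17): 15·(17−10)=105≡1 → B
M(12): 15·(12−10)=30≡4 → E
E(4): 15·(4−10)=-90≡14 → O

BDUBNCBEO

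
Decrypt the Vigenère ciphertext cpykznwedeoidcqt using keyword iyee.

Repeat the key across the ciphertext: iyeeiyeeiyeeiyee
c(2)−i(8): -6≡20 → u
p(15)−y(24): -9≡17 → r
y(24)−e(4): 20 → u
k(10)−e(4): 6 → g
z(25)−i(8): 17 → r
n(13)−y(24): -11≡15 → p
w(22)−e(4): 18 → s
e(4)−e(4): 0 → a
d(3)−i(8): -5≡21 → v
e(4)−y(24): -20≡6 → g
o(14)−e(4): 10 → k
i(8)−e(4): 4 → e
d(3)−i(8): -5≡21 → v
c(2)−y(24): -22≡4 → e
q(16)−e(4): 12 → m
t(19)−e(4): 15 → p

urugrpsavgkevemp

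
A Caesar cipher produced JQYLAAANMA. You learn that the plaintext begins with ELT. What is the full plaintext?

ELTGVVVIHV

From the crib: J(9)−E(4)=5, so the shift is 5.
Subtract 5 from each ciphertext letter:
J(9): 9−5=4 → E
Q(16): 16−5=11 → L
Y(24): 24−5=19 → T
L(11): 11−5=6 → G
A(0): 0−5=-5≡21 → V
A(0): 0−5=-5≡21 → V
A(0): 0−5=-5≡21 → V
N(13): 13−5=8 → I
M(12): 12−5=7 → H
A(0): 0−5=-5≡21 → V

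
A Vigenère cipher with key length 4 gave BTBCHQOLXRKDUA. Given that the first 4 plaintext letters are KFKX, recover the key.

RORF

Subtract each crib letter from the matching ciphertext letter (mod 26):
B(1)−K(10)=-9≡17 → R
T(19)−F(5)=14 → O
B(1)−K(10)=-9≡17 → R
C(2)−X(23)=-21≡5 → F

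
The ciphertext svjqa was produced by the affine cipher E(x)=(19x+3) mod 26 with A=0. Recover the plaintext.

The inverse of 19 mod 26 is 11, since 19·11=209≡1. Apply D(y)=11·(y−3) mod 26:
s(18): 11·(18−3)=165≡9 → j
v(21): 11·(21−3)=198≡16 → q
j(9): 11·(9−3)=66≡14 → o
q(16): 11·(16−3)=143≡13 → n
a(0): 11·(0−3)=-33≡19 → t

jqont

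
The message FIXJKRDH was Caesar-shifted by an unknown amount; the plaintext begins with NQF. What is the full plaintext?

From the crib: F(5)−N(13)=-8≡18, so the shift is 18.
Subtract 18 from each ciphertext letter:
F(5): 5−18=-13≡13 → N
I(8): 8−18=-10≡16 → Q
X(23): 23−18=5 → F
J(9): 9−18=-9≡17 → R
K(10): 10−18=-8≡18 → S
R(17): 17−18=-1≡25 → Z
D(3): 3−18=-15≡11 → L
H(7): 7−18=-11≡15 → P

NQFRSZLP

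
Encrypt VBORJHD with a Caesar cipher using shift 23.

V(21): 21+23=44≡18 → S
B(1): 1+23=24 → Y
O(14): 14+23=37≡11 → L
R(17): 17+23=40≡14 → O
J(9): 9+23=32≡6 → G
H(7): 7+23=30≡4 → E
D(3): 3+23=26≡0 → A

SYLOGEA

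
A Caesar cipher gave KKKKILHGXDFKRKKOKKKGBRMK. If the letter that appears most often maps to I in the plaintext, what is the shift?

The most frequent ciphertext letter is K (appears 11 times).
K is position 10; I is position 8.
Shift = 2.

2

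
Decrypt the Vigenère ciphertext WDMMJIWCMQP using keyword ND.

Repeat the key across the ciphertext: NDNDNDNDNDN
W(22)−N(13): 9 → J
D(3)−D(3): 0 → A
M(12)−N(13): -1≡25 → Z
M(12)−D(3): 9 → J
J(9)−N(13): -4≡22 → W
I(8)−D(3): 5 → F
W(22)−N(13): 9 → J
C(2)−D(3): -1≡25 → Z
M(12)−N(13): -1≡25 → Z
Q(16)−D(3): 13 → N
P(15)−N(13): 2 → C

JAZJWFJZZNC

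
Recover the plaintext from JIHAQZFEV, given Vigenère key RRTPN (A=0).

Repeat the key across the ciphertext: RRTPNRRTP
J(9)−R(17): -8≡18 → S
I(8)−R(17): -9≡17 → R
H(7)−T(19): -12≡14 → O
A(0)−P(15): -15≡11 → L
Q(16)−N(13): 3 → D
Z(25)−R(17): 8 → I
F(5)−R(17): -12≡14 → O
E(4)−T(19): -15≡11 → L
V(21)−P(15): 6 → G

SROLDIOLG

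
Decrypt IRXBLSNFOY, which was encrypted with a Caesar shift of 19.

I(8): 8−19=-11≡15 → P
R(17): 17−19=-2≡24 → Y
X(23): 23−19=4 → E
B(1): 1−19=-18≡8 → I
L(11): 11−19=-8≡18 → S
S(18): 18−19=-1≡25 → Z
N(13): 13−19=-6≡20 → U
F(5): 5−19=-14≡12 → M
O(14): 14−19=-5≡21 → V
Y(24): 24−19=5 → F

PYEISZUMVF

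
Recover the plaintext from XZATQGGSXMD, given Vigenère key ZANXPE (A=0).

Repeat the key across the ciphertext: ZANXPEZANXP
X(23)−Z(25): -2≡24 → Y
Z(25)−A(0): 25 → Z
A(0)−N(13): -13≡13 → N
T(19)−X(23): -4≡22 → W
Q(16)−P(15): 1 → B
G(6)−E(4): 2 → C
G(6)−Z(25): -19≡7 → H
S(18)−A(0): 18 → S
X(23)−N(13): 10 → K
M(12)−X(23): -11≡15 → P
D(3)−P(15): -12≡14 → O

YZNWBCHSKPO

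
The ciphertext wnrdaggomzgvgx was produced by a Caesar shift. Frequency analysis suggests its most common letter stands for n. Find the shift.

19

The most frequent ciphertext letter is g (appears 4 times).
g is position 6; n is position 13.
Shift = -7≡19.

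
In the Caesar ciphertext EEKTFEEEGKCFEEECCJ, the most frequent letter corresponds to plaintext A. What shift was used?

4

The most frequent ciphertext letter is E (appears 8 times).
E is position 4; A is position 0.
Shift = 4.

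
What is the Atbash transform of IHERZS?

RSVIAH

I(8) → R(17)
H(7) → S(18)
E(4) → V(21)
R(17) → I(8)
Z(25) → A(0)
S(18) → H(7)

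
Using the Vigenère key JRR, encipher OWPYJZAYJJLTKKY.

Repeat the key across the message: JRRJRRJRRJRRJRR
O(14)+J(9): 23 → X
W(22)+R(17): 39≡13 → N
P(15)+R(17): 32≡6 → G
Y(24)+J(9): 33≡7 → H
J(9)+R(17): 26≡0 → A
Z(25)+R(17): 42≡16 → Q
A(0)+J(9): 9 → J
Y(24)+R(17): 41≡15 → P
J(9)+R(17): 26≡0 → A
J(9)+J(9): 18 → S
L(11)+R(17): 28≡2 → C
T(19)+R(17): 36≡10 → K
K(10)+J(9): 19 → T
K(10)+R(17): 27≡1 → B
Y(24)+R(17): 41≡15 → P

XNGHAQJPASCKTBP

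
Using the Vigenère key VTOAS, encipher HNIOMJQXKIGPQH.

Repeat the key across the message: VTOASVTOASVTOA
H(7)+V(21): 28≡2 → C
N(13)+T(19): 32≡6 → G
I(8)+O(14): 22 → W
O(14)+A(0): 14 → O
M(12)+S(18): 30≡4 → E
J(9)+V(21): 30≡4 → E
Q(16)+T(19): 35≡9 → J
X(23)+O(14): 37≡11 → L
K(10)+A(0): 10 → K
I(8)+S(18): 26≡0 → A
G(6)+V(21): 27≡1 → B
P(15)+T(19): 34≡8 → I
Q(16)+O(14): 30≡4 → E
H(7)+A(0): 7 → H

CGWOEEJLKABIEH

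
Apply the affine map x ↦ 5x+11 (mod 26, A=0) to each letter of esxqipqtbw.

e(4): 5·4+11=31≡5 → f
s(18): 5·18+11=101≡23 → x
x(23): 5·23+11=126≡22 → w
q(16): 5·16+11=91≡13 → n
i(8): 5·8+11=51≡25 → z
p(15): 5·15+11=86≡8 → i
q(16): 5·16+11=91≡13 → n
t(19): 5·19+11=106≡2 → c
b(1): 5·1+11=16 → q
w(22): 5·22+11=121≡17 → r

fxwnzincqr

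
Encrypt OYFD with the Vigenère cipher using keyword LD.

Repeat the key across the message: LDLD
O(14)+L(11): 25 → Z
Y(24)+D(3): 27≡1 → B
F(5)+L(11): 16 → Q
D(3)+D(3): 6 → G

ZBQG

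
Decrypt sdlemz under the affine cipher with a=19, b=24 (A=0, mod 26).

The inverse of 19 mod 26 is 11, since 19·11=209≡1. Apply D(y)=11·(y−24) mod 26:
s(18): 11·(18−24)=-66≡12 → m
d(3): 11·(3−24)=-231≡3 → d
l(11): 11·(11−24)=-143≡13 → n
e(4): 11·(4−24)=-220≡14 → o
m(12): 11·(12−24)=-132≡24 → y
z(25): 11·(25−24)=11 → l

mdnoyl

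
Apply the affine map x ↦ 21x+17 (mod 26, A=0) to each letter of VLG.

V(21): 21·21+17=458≡16 → Q
L(11): 21·11+17=248≡14 → O
G(6): 21·6+17=143≡13 → N

QON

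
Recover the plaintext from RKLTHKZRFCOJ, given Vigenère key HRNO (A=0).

Repeat the key across the ciphertext: HRNOHRNOHRNO
R(17)−H(7): 10 → K
K(10)−R(17): -7≡19 → T
L(11)−N(13): -2≡24 → Y
T(19)−O(14): 5 → F
H(7)−H(7): 0 → A
K(10)−R(17): -7≡19 → T
Z(25)−N(13): 12 → M
R(17)−O(14): 3 → D
F(5)−H(7): -2≡24 → Y
C(2)−R(17): -15≡11 → L
O(14)−N(13): 1 → B
J(9)−O(14): -5≡21 → V

KTYFATMDYLBV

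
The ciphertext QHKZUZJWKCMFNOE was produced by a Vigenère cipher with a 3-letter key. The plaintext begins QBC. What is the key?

Subtract each crib letter from the matching ciphertext letter (mod 26):
Q(16)−Q(16)=0 → A
H(7)−B(1)=6 → G
K(10)−C(2)=8 → I

AGI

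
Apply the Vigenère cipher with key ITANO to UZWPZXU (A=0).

Repeat the key across the message: ITANOIT
U(20)+I(8): 28≡2 → C
Z(25)+T(19): 44≡18 → S
W(22)+A(0): 22 → W
P(15)+N(13): 28≡2 → C
Z(25)+O(14): 39≡13 → N
X(23)+I(8): 31≡5 → F
U(20)+T(19): 39≡13 → N

CSWCNFN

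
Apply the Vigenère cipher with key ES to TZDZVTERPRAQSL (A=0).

Repeat the key across the message: ESESESESESESES
T(19)+E(4): 23 → X
Z(25)+S(18): 43≡17 → R
D(3)+E(4): 7 → H
Z(25)+S(18): 43≡17 → R
V(21)+E(4): 25 → Z
T(19)+S(18): 37≡11 → L
E(4)+E(4): 8 → I
R(17)+S(18): 35≡9 → J
P(15)+E(4): 19 → T
R(17)+S(18): 35≡9 → J
A(0)+E(4): 4 → E
Q(16)+S(18): 34≡8 → I
S(18)+E(4): 22 → W
L(11)+S(18): 29≡3 → D

XRHRZLIJTJEIWD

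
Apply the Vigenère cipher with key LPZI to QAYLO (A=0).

BPXTZ

Repeat the key across the message: LPZIL
Q(16)+L(11): 27≡1 → B
A(0)+P(15): 15 → P
Y(24)+Z(25): 49≡23 → X
L(11)+I(8): 19 → T
O(14)+L(11): 25 → Z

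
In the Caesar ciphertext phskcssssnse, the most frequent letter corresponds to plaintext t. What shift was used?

The most frequent ciphertext letter is s (appears 6 times).
s is position 18; t is position 19.
Shift = -1≡25.

25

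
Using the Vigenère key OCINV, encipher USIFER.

Repeat the key across the message: OCINVO
U(20)+O(14): 34≡8 → I
S(18)+C(2): 20 → U
I(8)+I(8): 16 → Q
F(5)+N(13): 18 → S
E(4)+V(21): 25 → Z
R(17)+O(14): 31≡5 → F

IUQSZF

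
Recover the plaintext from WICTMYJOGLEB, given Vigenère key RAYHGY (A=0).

Repeat the key across the ciphertext: RAYHGYRAYHGY
W(22)−R(17): 5 → F
I(8)−A(0): 8 → I
C(2)−Y(24): -22≡4 → E
T(19)−H(7): 12 → M
M(12)−G(6): 6 → G
Y(24)−Y(24): 0 → A
J(9)−R(17): -8≡18 → S
O(14)−A(0): 14 → O
G(6)−Y(24): -18≡8 → I
L(11)−H(7): 4 → E
E(4)−G(6): -2≡24 → Y
B(1)−Y(24): -23≡3 → D

FIEMGASOIEYD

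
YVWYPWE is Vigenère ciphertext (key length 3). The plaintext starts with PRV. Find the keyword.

JEB

Subtract each crib letter from the matching ciphertext letter (mod 26):
Y(24)−P(15)=9 → J
V(21)−R(17)=4 → E
W(22)−V(21)=1 → B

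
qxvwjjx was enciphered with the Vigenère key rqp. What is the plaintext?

zhgftug

Repeat the key across the ciphertext: rqprqpr
q(16)−r(17): -1≡25 → z
x(23)−q(16): 7 → h
v(21)−p(15): 6 → g
w(22)−r(17): 5 → f
j(9)−q(16): -7≡19 → t
j(9)−p(15): -6≡20 → u
x(23)−r(17): 6 → g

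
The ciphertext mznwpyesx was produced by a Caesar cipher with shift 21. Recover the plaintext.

m(12): 12−21=-9≡17 → r
z(25): 25−21=4 → e
n(13): 13−21=-8≡18 → s
w(22): 22−21=1 → b
p(15): 15−21=-6≡20 → u
y(24): 24−21=3 → d
e(4): 4−21=-17≡9 → j
s(18): 18−21=-3≡23 → x
x(23): 23−21=2 → c

resbudjxc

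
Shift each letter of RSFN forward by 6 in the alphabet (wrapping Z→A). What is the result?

XYLT

R(17): 17+6=23 → X
S(18): 18+6=24 → Y
F(5): 5+6=11 → L
N(13): 13+6=19 → T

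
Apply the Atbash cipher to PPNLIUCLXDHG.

KKMORFXOCWST

P(15) → K(10)
P(15) → K(10)
N(13) → M(12)
L(11) → O(14)
I(8) → R(17)
U(20) → F(5)
C(2) → X(23)
L(11) → O(14)
X(23) → C(2)
D(3) → W(22)
H(7) → S(18)
G(6) → T(19)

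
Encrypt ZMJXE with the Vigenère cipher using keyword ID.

Repeat the key across the message: IDIDI
Z(25)+I(8): 33≡7 → H
M(12)+D(3): 15 → P
J(9)+I(8): 17 → R
X(23)+D(3): 26≡0 → A
E(4)+I(8): 12 → M

HPRAM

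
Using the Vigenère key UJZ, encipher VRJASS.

Repeat the key across the message: UJZUJZ
V(21)+U(20): 41≡15 → P
R(17)+J(9): 26≡0 → A
J(9)+Z(25): 34≡8 → I
A(0)+U(20): 20 → U
S(18)+J(9): 27≡1 → B
S(18)+Z(25): 43≡17 → R

PAIUBR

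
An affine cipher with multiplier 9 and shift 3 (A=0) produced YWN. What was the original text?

The inverse of 9 mod 26 is 3, since 9·3=27≡1. Apply D(y)=3·(y−3) mod 26:
Y(24): 3·(24−3)=63≡11 → L
W(22): 3·(22−3)=57≡5 → F
N(13): 3·(13−3)=30≡4 → E

LFE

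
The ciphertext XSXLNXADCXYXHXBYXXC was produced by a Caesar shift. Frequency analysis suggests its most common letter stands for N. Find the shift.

10

The most frequent ciphertext letter is X (appears 8 times).
X is position 23; N is position 13.
Shift = 10.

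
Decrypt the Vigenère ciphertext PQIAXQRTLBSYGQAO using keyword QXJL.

Repeat the key across the ciphertext: QXJLQXJLQXJLQXJL
P(15)−Q(16): -1≡25 → Z
Q(16)−X(23): -7≡19 → T
I(8)−J(9): -1≡25 → Z
A(0)−L(11): -11≡15 → P
X(23)−Q(16): 7 → H
Q(16)−X(23): -7≡19 → T
R(17)−J(9): 8 → I
T(19)−L(11): 8 → I
L(11)−Q(16): -5≡21 → V
B(1)−X(23): -22≡4 → E
S(18)−J(9): 9 → J
Y(24)−L(11): 13 → N
G(6)−Q(16): -10≡16 → Q
Q(16)−X(23): -7≡19 → T
A(0)−J(9): -9≡17 → R
O(14)−L(11): 3 → D

ZTZPHTIIVEJNQTRD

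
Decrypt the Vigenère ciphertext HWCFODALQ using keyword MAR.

VWLTOMOLZ

Repeat the key across the ciphertext: MARMARMAR
H(7)−M(12): -5≡21 → V
W(22)−A(0): 22 → W
C(2)−R(17): -15≡11 → L
F(5)−M(12): -7≡19 → T
O(14)−A(0): 14 → O
D(3)−R(17): -14≡12 → M
A(0)−M(12): -12≡14 → O
L(11)−A(0): 11 → L
Q(16)−R(17): -1≡25 → Z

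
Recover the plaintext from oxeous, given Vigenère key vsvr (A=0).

Repeat the key across the ciphertext: vsvrvs
o(14)−v(21): -7≡19 → t
x(23)−s(18): 5 → f
e(4)−v(21): -17≡9 → j
o(14)−r(17): -3≡23 → x
u(20)−v(21): -1≡25 → z
s(18)−s(18): 0 → a

tfjxza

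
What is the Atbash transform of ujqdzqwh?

fqjwajds

u(20) → f(5)
j(9) → q(16)
q(16) → j(9)
d(3) → w(22)
z(25) → a(0)
q(16) → j(9)
w(22) → d(3)
h(7) → s(18)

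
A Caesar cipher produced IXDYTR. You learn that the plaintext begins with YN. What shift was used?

10

From the crib: I(8)−Y(24)=-16≡10, so the shift is 10.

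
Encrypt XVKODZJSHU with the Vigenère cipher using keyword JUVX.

GPFLMTEPQO

Repeat the key across the message: JUVXJUVXJU
X(23)+J(9): 32≡6 → G
V(21)+U(20): 41≡15 → P
K(10)+V(21): 31≡5 → F
O(14)+X(23): 37≡11 → L
D(3)+J(9): 12 → M
Z(25)+U(20): 45≡19 → T
J(9)+V(21): 30≡4 → E
S(18)+X(23): 41≡15 → P
H(7)+J(9): 16 → Q
U(20)+U(20): 40≡14 → O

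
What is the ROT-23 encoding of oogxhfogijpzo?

llduecldfgmwl

o(14): 14+23=37≡11 → l
o(14): 14+23=37≡11 → l
g(6): 6+23=29≡3 → d
x(23): 23+23=46≡20 → u
h(7): 7+23=30≡4 → e
f(5): 5+23=28≡2 → c
o(14): 14+23=37≡11 → l
g(6): 6+23=29≡3 → d
i(8): 8+23=31≡5 → f
j(9): 9+23=32≡6 → g
p(15): 15+23=38≡12 → m
z(25): 25+23=48≡22 → w
o(14): 14+23=37≡11 → l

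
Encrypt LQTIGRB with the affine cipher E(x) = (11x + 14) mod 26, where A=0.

L(11): 11·11+14=135≡5 → F
Q(16): 11·16+14=190≡8 → I
T(19): 11·19+14=223≡15 → P
I(8): 11·8+14=102≡24 → Y
G(6): 11·6+14=80≡2 → C
R(17): 11·17+14=201≡19 → T
B(1): 11·1+14=25 → Z

FIPYCTZ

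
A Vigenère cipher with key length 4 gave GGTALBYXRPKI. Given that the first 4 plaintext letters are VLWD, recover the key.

Subtract each crib letter from the matching ciphertext letter (mod 26):
G(6)−V(21)=-15≡11 → L
G(6)−L(11)=-5≡21 → V
T(19)−W(22)=-3≡23 → X
A(0)−D(3)=-3≡23 → X

LVXX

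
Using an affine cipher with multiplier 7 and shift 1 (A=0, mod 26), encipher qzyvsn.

junsxo

q(16): 7·16+1=113≡9 → j
z(25): 7·25+1=176≡20 → u
y(24): 7·24+1=169≡13 → n
v(21): 7·21+1=148≡18 → s
s(18): 7·18+1=127≡23 → x
n(13): 7·13+1=92≡14 → o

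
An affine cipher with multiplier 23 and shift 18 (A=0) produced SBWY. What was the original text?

The inverse of 23 mod 26 is 17, since 23·17=391≡1. Apply D(y)=17·(y−18) mod 26:
S(18): 17·(18−18)=0 → A
B(1): 17·(1−18)=-289≡23 → X
W(22): 17·(22−18)=68≡16 → Q
Y(24): 17·(24−18)=102≡24 → Y

AXQY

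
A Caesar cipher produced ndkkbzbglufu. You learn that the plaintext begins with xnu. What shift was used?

16

From the crib: n(13)−x(23)=-10≡16, so the shift is 16.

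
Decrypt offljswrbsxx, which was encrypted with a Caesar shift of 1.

neekirvqarww

o(14): 14−1=13 → n
f(5): 5−1=4 → e
f(5): 5−1=4 → e
l(11): 11−1=10 → k
j(9): 9−1=8 → i
s(18): 18−1=17 → r
w(22): 22−1=21 → v
r(17): 17−1=16 → q
b(1): 1−1=0 → a
s(18): 18−1=17 → r
x(23): 23−1=22 → w
x(23): 23−1=22 → w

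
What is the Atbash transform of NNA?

MMZ

N(13) → M(12)
N(13) → M(12)
A(0) → Z(25)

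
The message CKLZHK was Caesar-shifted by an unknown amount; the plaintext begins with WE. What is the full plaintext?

From the crib: C(2)−W(22)=-20≡6, so the shift is 6.
Subtract 6 from each ciphertext letter:
C(2): 2−6=-4≡22 → W
K(10): 10−6=4 → E
L(11): 11−6=5 → F
Z(25): 25−6=19 → T
H(7): 7−6=1 → B
K(10): 10−6=4 → E

WEFTBE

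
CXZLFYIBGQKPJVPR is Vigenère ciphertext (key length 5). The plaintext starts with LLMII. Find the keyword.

RMNDX

Subtract each crib letter from the matching ciphertext letter (mod 26):
C(2)−L(11)=-9≡17 → R
X(23)−L(11)=12 → M
Z(25)−M(12)=13 → N
L(11)−I(8)=3 → D
F(5)−I(8)=-3≡23 → X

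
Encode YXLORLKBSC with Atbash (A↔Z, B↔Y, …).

BCOLIOPYHX

Y(24) → B(1)
X(23) → C(2)
L(11) → O(14)
O(14) → L(11)
R(17) → I(8)
L(11) → O(14)
K(10) → P(15)
B(1) → Y(24)
S(18) → H(7)
C(2) → X(23)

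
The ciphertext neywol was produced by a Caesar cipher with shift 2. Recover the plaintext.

n(13): 13−2=11 → l
e(4): 4−2=2 → c
y(24): 24−2=22 → w
w(22): 22−2=20 → u
o(14): 14−2=12 → m
l(11): 11−2=9 → j

lcwumj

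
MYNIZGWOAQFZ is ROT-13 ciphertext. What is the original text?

M(12): 12−13=-1≡25 → Z
Y(24): 24−13=11 → L
N(13): 13−13=0 → A
I(8): 8−13=-5≡21 → V
Z(25): 25−13=12 → M
G(6): 6−13=-7≡19 → T
W(22): 22−13=9 → J
O(14): 14−13=1 → B
A(0): 0−13=-13≡13 → N
Q(16): 16−13=3 → D
F(5): 5−13=-8≡18 → S
Z(25): 25−13=12 → M

ZLAVMTJBNDSM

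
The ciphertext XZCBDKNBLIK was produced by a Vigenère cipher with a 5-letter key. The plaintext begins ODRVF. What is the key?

JWLGY

Subtract each crib letter from the matching ciphertext letter (mod 26):
X(23)−O(14)=9 → J
Z(25)−D(3)=22 → W
C(2)−R(17)=-15≡11 → L
B(1)−V(21)=-20≡6 → G
D(3)−F(5)=-2≡24 → Y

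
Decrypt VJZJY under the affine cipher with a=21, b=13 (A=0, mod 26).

OGIGD

The inverse of 21 mod 26 is 5, since 21·5=105≡1. Apply D(y)=5·(y−13) mod 26:
V(21): 5·(21−13)=40≡14 → O
J(9): 5·(9−13)=-20≡6 → G
Z(25): 5·(25−13)=60≡8 → I
J(9): 5·(9−13)=-20≡6 → G
Y(24): 5·(24−13)=55≡3 → D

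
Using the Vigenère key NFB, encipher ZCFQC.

MHGDH

Repeat the key across the message: NFBNF
Z(25)+N(13): 38≡12 → M
C(2)+F(5): 7 → H
F(5)+B(1): 6 → G
Q(16)+N(13): 29≡3 → D
C(2)+F(5): 7 → H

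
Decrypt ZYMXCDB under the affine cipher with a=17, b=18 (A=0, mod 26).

The inverse of 17 mod 26 is 23, since 17·23=391≡1. Apply D(y)=23·(y−18) mod 26:
Z(25): 23·(25−18)=161≡5 → F
Y(24): 23·(24−18)=138≡8 → I
M(12): 23·(12−18)=-138≡18 → S
X(23): 23·(23−18)=115≡11 → L
C(2): 23·(2−18)=-368≡22 → W
D(3): 23·(3−18)=-345≡19 → T
B(1): 23·(1−18)=-391≡25 → Z

FISLWTZ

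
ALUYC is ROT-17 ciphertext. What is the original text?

A(0): 0−17=-17≡9 → J
L(11): 11−17=-6≡20 → U
U(20): 20−17=3 → D
Y(24): 24−17=7 → H
C(2): 2−17=-15≡11 → L

JUDHL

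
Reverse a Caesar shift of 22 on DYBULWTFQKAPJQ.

HCFYPAXJUOETNU

D(3): 3−22=-19≡7 → H
Y(24): 24−22=2 → C
B(1): 1−22=-21≡5 → F
U(20): 20−22=-2≡24 → Y
L(11): 11−22=-11≡15 → P
W(22): 22−22=0 → A
T(19): 19−22=-3≡23 → X
F(5): 5−22=-17≡9 → J
Q(16): 16−22=-6≡20 → U
K(10): 10−22=-12≡14 → O
A(0): 0−22=-22≡4 → E
P(15): 15−22=-7≡19 → T
J(9): 9−22=-13≡13 → N
Q(16): 16−22=-6≡20 → U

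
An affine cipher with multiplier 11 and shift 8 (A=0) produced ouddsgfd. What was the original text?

The inverse of 11 mod 26 is 19, since 11·19=209≡1. Apply D(y)=19·(y−8) mod 26:
o(14): 19·(14−8)=114≡10 → k
u(20): 19·(20−8)=228≡20 → u
d(3): 19·(3−8)=-95≡9 → j
d(3): 19·(3−8)=-95≡9 → j
s(18): 19·(18−8)=190≡8 → i
g(6): 19·(6−8)=-38≡14 → o
f(5): 19·(5−8)=-57≡21 → v
d(3): 19·(3−8)=-95≡9 → j

kujjiovj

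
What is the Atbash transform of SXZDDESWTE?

HCAWWVHDGV

S(18) → H(7)
X(23) → C(2)
Z(25) → A(0)
D(3) → W(22)
D(3) → W(22)
E(4) → V(21)
S(18) → H(7)
W(22) → D(3)
T(19) → G(6)
E(4) → V(21)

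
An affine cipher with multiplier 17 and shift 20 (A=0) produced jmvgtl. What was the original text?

hyxqdb

The inverse of 17 mod 26 is 23, since 17·23=391≡1. Apply D(y)=23·(y−20) mod 26:
j(9): 23·(9−20)=-253≡7 → h
m(12): 23·(12−20)=-184≡24 → y
v(21): 23·(21−20)=23 → x
g(6): 23·(6−20)=-322≡16 → q
t(19): 23·(19−20)=-23≡3 → d
l(11): 23·(11−20)=-207≡1 → b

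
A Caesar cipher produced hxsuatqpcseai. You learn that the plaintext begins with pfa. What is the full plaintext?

pfacibyxkamiq

From the crib: h(7)−p(15)=-8≡18, so the shift is 18.
Subtract 18 from each ciphertext letter:
h(7): 7−18=-11≡15 → p
x(23): 23−18=5 → f
s(18): 18−18=0 → a
u(20): 20−18=2 → c
a(0): 0−18=-18≡8 → i
t(19): 19−18=1 → b
q(16): 16−18=-2≡24 → y
p(15): 15−18=-3≡23 → x
c(2): 2−18=-16≡10 → k
s(18): 18−18=0 → a
e(4): 4−18=-14≡12 → m
a(0): 0−18=-18≡8 → i
i(8): 8−18=-10≡16 → q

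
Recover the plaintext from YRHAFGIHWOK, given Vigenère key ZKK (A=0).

Repeat the key across the ciphertext: ZKKZKKZKKZK
Y(24)−Z(25): -1≡25 → Z
R(17)−K(10): 7 → H
H(7)−K(10): -3≡23 → X
A(0)−Z(25): -25≡1 → B
F(5)−K(10): -5≡21 → V
G(6)−K(10): -4≡22 → W
I(8)−Z(25): -17≡9 → J
H(7)−K(10): -3≡23 → X
W(22)−K(10): 12 → M
O(14)−Z(25): -11≡15 → P
K(10)−K(10): 0 → A

ZHXBVWJXMPA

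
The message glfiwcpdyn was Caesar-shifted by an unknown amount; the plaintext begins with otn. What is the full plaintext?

otnqekxlgv

From the crib: g(6)−o(14)=-8≡18, so the shift is 18.
Subtract 18 from each ciphertext letter:
g(6): 6−18=-12≡14 → o
l(11): 11−18=-7≡19 → t
f(5): 5−18=-13≡13 → n
i(8): 8−18=-10≡16 → q
w(22): 22−18=4 → e
c(2): 2−18=-16≡10 → k
p(15): 15−18=-3≡23 → x
d(3): 3−18=-15≡11 → l
y(24): 24−18=6 → g
n(13): 13−18=-5≡21 → v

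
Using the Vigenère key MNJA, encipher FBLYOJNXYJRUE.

ROUYAWWXKWAUQ

Repeat the key across the message: MNJAMNJAMNJAM
F(5)+M(12): 17 → R
B(1)+N(13): 14 → O
L(11)+J(9): 20 → U
Y(24)+A(0): 24 → Y
O(14)+M(12): 26≡0 → A
J(9)+N(13): 22 → W
N(13)+J(9): 22 → W
X(23)+A(0): 23 → X
Y(24)+M(12): 36≡10 → K
J(9)+N(13): 22 → W
R(17)+J(9): 26≡0 → A
U(20)+A(0): 20 → U
E(4)+M(12): 16 → Q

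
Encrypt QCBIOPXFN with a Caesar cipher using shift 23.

Q(16): 16+23=39≡13 → N
C(2): 2+23=25 → Z
B(1): 1+23=24 → Y
I(8): 8+23=31≡5 → F
O(14): 14+23=37≡11 → L
P(15): 15+23=38≡12 → M
X(23): 23+23=46≡20 → U
F(5): 5+23=28≡2 → C
N(13): 13+23=36≡10 → K

NZYFLMUCK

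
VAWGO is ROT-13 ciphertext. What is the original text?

V(21): 21−13=8 → I
A(0): 0−13=-13≡13 → N
W(22): 22−13=9 → J
G(6): 6−13=-7≡19 → T
O(14): 14−13=1 → B

INJTB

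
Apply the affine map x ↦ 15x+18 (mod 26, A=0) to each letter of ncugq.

n(13): 15·13+18=213≡5 → f
c(2): 15·2+18=48≡22 → w
u(20): 15·20+18=318≡6 → g
g(6): 15·6+18=108≡4 → e
q(16): 15·16+18=258≡24 → y

fwgey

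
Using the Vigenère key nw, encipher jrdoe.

wnqkr

Repeat the key across the message: nwnwn
j(9)+n(13): 22 → w
r(17)+w(22): 39≡13 → n
d(3)+n(13): 16 → q
o(14)+w(22): 36≡10 → k
e(4)+n(13): 17 → r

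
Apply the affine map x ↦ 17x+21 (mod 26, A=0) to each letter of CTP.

DGQ

C(2): 17·2+21=55≡3 → D
T(19): 17·19+21=344≡6 → G
P(15): 17·15+21=276≡16 → Q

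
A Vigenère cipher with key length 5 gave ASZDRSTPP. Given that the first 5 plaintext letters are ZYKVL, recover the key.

Subtract each crib letter from the matching ciphertext letter (mod 26):
A(0)−Z(25)=-25≡1 → B
S(18)−Y(24)=-6≡20 → U
Z(25)−K(10)=15 → P
D(3)−V(21)=-18≡8 → I
R(17)−L(11)=6 → G

BUPIG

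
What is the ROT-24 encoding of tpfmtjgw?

rndkrheu

t(19): 19+24=43≡17 → r
p(15): 15+24=39≡13 → n
f(5): 5+24=29≡3 → d
m(12): 12+24=36≡10 → k
t(19): 19+24=43≡17 → r
j(9): 9+24=33≡7 → h
g(6): 6+24=30≡4 → e
w(22): 22+24=46≡20 → u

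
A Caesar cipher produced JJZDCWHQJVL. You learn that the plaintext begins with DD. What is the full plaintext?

From the crib: J(9)−D(3)=6, so the shift is 6.
Subtract 6 from each ciphertext letter:
J(9): 9−6=3 → D
J(9): 9−6=3 → D
Z(25): 25−6=19 → T
D(3): 3−6=-3≡23 → X
C(2): 2−6=-4≡22 → W
W(22): 22−6=16 → Q
H(7): 7−6=1 → B
Q(16): 16−6=10 → K
J(9): 9−6=3 → D
V(21): 21−6=15 → P
L(11): 11−6=5 → F

DDTXWQBKDPF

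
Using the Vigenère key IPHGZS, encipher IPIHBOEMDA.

Repeat the key across the message: IPHGZSIPHG
I(8)+I(8): 16 → Q
P(15)+P(15): 30≡4 → E
I(8)+H(7): 15 → P
H(7)+G(6): 13 → N
B(1)+Z(25): 26≡0 → A
O(14)+S(18): 32≡6 → G
E(4)+I(8): 12 → M
M(12)+P(15): 27≡1 → B
D(3)+H(7): 10 → K
A(0)+G(6): 6 → G

QEPNAGMBKG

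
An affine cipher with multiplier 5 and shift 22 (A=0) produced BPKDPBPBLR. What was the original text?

The inverse of 5 mod 26 is 21, since 5·21=105≡1. Apply D(y)=21·(y−22) mod 26:
B(1): 21·(1−22)=-441≡1 → B
P(15): 21·(15−22)=-147≡9 → J
K(10): 21·(10−22)=-252≡8 → I
D(3): 21·(3−22)=-399≡17 → R
P(15): 21·(15−22)=-147≡9 → J
B(1): 21·(1−22)=-441≡1 → B
P(15): 21·(15−22)=-147≡9 → J
B(1): 21·(1−22)=-441≡1 → B
L(11): 21·(11−22)=-231≡3 → D
R(17): 21·(17−22)=-105≡25 → Z

BJIRJBJBDZ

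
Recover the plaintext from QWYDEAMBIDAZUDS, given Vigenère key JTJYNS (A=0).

HDPFRIDIZFNHLKJ

Repeat the key across the ciphertext: JTJYNSJTJYNSJTJ
Q(16)−J(9): 7 → H
W(22)−T(19): 3 → D
Y(24)−J(9): 15 → P
D(3)−Y(24): -21≡5 → F
E(4)−N(13): -9≡17 → R
A(0)−S(18): -18≡8 → I
M(12)−J(9): 3 → D
B(1)−T(19): -18≡8 → I
I(8)−J(9): -1≡25 → Z
D(3)−Y(24): -21≡5 → F
A(0)−N(13): -13≡13 → N
Z(25)−S(18): 7 → H
U(20)−J(9): 11 → L
D(3)−T(19): -16≡10 → K
S(18)−J(9): 9 → J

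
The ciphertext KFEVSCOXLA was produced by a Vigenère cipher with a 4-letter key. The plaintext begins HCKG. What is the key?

DDUP

Subtract each crib letter from the matching ciphertext letter (mod 26):
K(10)−H(7)=3 → D
F(5)−C(2)=3 → D
E(4)−K(10)=-6≡20 → U
V(21)−G(6)=15 → P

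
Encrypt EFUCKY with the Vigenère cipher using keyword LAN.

Repeat the key across the message: LANLAN
E(4)+L(11): 15 → P
F(5)+A(0): 5 → F
U(20)+N(13): 33≡7 → H
C(2)+L(11): 13 → N
K(10)+A(0): 10 → K
Y(24)+N(13): 37≡11 → L

PFHNKL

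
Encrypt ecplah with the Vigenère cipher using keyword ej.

Repeat the key across the message: ejejej
e(4)+e(4): 8 → i
c(2)+j(9): 11 → l
p(15)+e(4): 19 → t
l(11)+j(9): 20 → u
a(0)+e(4): 4 → e
h(7)+j(9): 16 → q

iltueq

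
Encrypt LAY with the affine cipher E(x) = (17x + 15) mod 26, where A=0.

L(11): 17·11+15=202≡20 → U
A(0): 17·0+15=15 → P
Y(24): 17·24+15=423≡7 → H

UPH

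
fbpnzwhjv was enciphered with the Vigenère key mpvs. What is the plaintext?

tmuvnhmrj

Repeat the key across the ciphertext: mpvsmpvsm
f(5)−m(12): -7≡19 → t
b(1)−p(15): -14≡12 → m
p(15)−v(21): -6≡20 → u
n(13)−s(18): -5≡21 → v
z(25)−m(12): 13 → n
w(22)−p(15): 7 → h
h(7)−v(21): -14≡12 → m
j(9)−s(18): -9≡17 → r
v(21)−m(12): 9 → j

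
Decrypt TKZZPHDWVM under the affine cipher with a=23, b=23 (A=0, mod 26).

KNIIUOYJSV

The inverse of 23 mod 26 is 17, since 23·17=391≡1. Apply D(y)=17·(y−23) mod 26:
T(19): 17·(19−23)=-68≡10 → K
K(10): 17·(10−23)=-221≡13 → N
Z(25): 17·(25−23)=34≡8 → I
Z(25): 17·(25−23)=34≡8 → I
P(15): 17·(15−23)=-136≡20 → U
H(7): 17·(7−23)=-272≡14 → O
D(3): 17·(3−23)=-340≡24 → Y
W(22): 17·(22−23)=-17≡9 → J
V(21): 17·(21−23)=-34≡18 → S
M(12): 17·(12−23)=-187≡21 → V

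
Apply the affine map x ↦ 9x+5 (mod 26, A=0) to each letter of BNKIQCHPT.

B(1): 9·1+5=14 → O
N(13): 9·13+5=122≡18 → S
K(10): 9·10+5=95≡17 → R
I(8): 9·8+5=77≡25 → Z
Q(16): 9·16+5=149≡19 → T
C(2): 9·2+5=23 → X
H(7): 9·7+5=68≡16 → Q
P(15): 9·15+5=140≡10 → K
T(19): 9·19+5=176≡20 → U

OSRZTXQKU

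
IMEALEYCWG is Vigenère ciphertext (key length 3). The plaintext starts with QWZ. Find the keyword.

Subtract each crib letter from the matching ciphertext letter (mod 26):
I(8)−Q(16)=-8≡18 → S
M(12)−W(22)=-10≡16 → Q
E(4)−Z(25)=-21≡5 → F

SQF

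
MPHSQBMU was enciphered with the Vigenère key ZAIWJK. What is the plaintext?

NPZWHRNU

Repeat the key across the ciphertext: ZAIWJKZA
M(12)−Z(25): -13≡13 → N
P(15)−A(0): 15 → P
H(7)−I(8): -1≡25 → Z
S(18)−W(22): -4≡22 → W
Q(16)−J(9): 7 → H
B(1)−K(10): -9≡17 → R
M(12)−Z(25): -13≡13 → N
U(20)−A(0): 20 → U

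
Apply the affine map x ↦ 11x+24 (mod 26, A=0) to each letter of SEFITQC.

OQBIZSU

S(18): 11·18+24=222≡14 → O
E(4): 11·4+24=68≡16 → Q
F(5): 11·5+24=79≡1 → B
I(8): 11·8+24=112≡8 → I
T(19): 11·19+24=233≡25 → Z
Q(16): 11·16+24=200≡18 → S
C(2): 11·2+24=46≡20 → U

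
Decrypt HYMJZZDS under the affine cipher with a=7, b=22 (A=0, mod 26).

JEGNTTBS

The inverse of 7 mod 26 is 15, since 7·15=105≡1. Apply D(y)=15·(y−22) mod 26:
H(7): 15·(7−22)=-225≡9 → J
Y(24): 15·(24−22)=30≡4 → E
M(12): 15·(12−22)=-150≡6 → G
J(9): 15·(9−22)=-195≡13 → N
Z(25): 15·(25−22)=45≡19 → T
Z(25): 15·(25−22)=45≡19 → T
D(3): 15·(3−22)=-285≡1 → B
S(18): 15·(18−22)=-60≡18 → S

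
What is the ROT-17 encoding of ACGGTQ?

RTXXKH

A(0): 0+17=17 → R
C(2): 2+17=19 → T
G(6): 6+17=23 → X
G(6): 6+17=23 → X
T(19): 19+17=36≡10 → K
Q(16): 16+17=33≡7 → H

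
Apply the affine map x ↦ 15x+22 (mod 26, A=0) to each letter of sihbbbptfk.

gmxlllnvtq

s(18): 15·18+22=292≡6 → g
i(8): 15·8+22=142≡12 → m
h(7): 15·7+22=127≡23 → x
b(1): 15·1+22=37≡11 → l
b(1): 15·1+22=37≡11 → l
b(1): 15·1+22=37≡11 → l
p(15): 15·15+22=247≡13 → n
t(19): 15·19+22=307≡21 → v
f(5): 15·5+22=97≡19 → t
k(10): 15·10+22=172≡16 → q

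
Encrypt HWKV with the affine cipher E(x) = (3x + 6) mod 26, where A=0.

H(7): 3·7+6=27≡1 → B
W(22): 3·22+6=72≡20 → U
K(10): 3·10+6=36≡10 → K
V(21): 3·21+6=69≡17 → R

BUKR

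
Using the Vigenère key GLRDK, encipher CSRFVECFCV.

Repeat the key across the message: GLRDKGLRDK
C(2)+G(6): 8 → I
S(18)+L(11): 29≡3 → D
R(17)+R(17): 34≡8 → I
F(5)+D(3): 8 → I
V(21)+K(10): 31≡5 → F
E(4)+G(6): 10 → K
C(2)+L(11): 13 → N
F(5)+R(17): 22 → W
C(2)+D(3): 5 → F
V(21)+K(10): 31≡5 → F

IDIIFKNWFF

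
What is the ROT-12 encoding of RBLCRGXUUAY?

DNXODSJGGMK

R(17): 17+12=29≡3 → D
B(1): 1+12=13 → N
L(11): 11+12=23 → X
C(2): 2+12=14 → O
R(17): 17+12=29≡3 → D
G(6): 6+12=18 → S
X(23): 23+12=35≡9 → J
U(20): 20+12=32≡6 → G
U(20): 20+12=32≡6 → G
A(0): 0+12=12 → M
Y(24): 24+12=36≡10 → K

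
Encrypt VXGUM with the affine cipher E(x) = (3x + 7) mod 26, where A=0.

SYZPR

V(21): 3·21+7=70≡18 → S
X(23): 3·23+7=76≡24 → Y
G(6): 3·6+7=25 → Z
U(20): 3·20+7=67≡15 → P
M(12): 3·12+7=43≡17 → R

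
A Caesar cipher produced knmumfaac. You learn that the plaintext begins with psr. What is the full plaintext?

From the crib: k(10)−p(15)=-5≡21, so the shift is 21.
Subtract 21 from each ciphertext letter:
k(10): 10−21=-11≡15 → p
n(13): 13−21=-8≡18 → s
m(12): 12−21=-9≡17 → r
u(20): 20−21=-1≡25 → z
m(12): 12−21=-9≡17 → r
f(5): 5−21=-16≡10 → k
a(0): 0−21=-21≡5 → f
a(0): 0−21=-21≡5 → f
c(2): 2−21=-19≡7 → h

psrzrkffh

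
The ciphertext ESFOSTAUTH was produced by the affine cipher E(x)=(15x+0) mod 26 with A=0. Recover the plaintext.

CWJUWDAKDX

The inverse of 15 mod 26 is 7, since 15·7=105≡1. Apply D(y)=7·(y−0) mod 26:
E(4): 7·(4−0)=28≡2 → C
S(18): 7·(18−0)=126≡22 → W
F(5): 7·(5−0)=35≡9 → J
O(14): 7·(14−0)=98≡20 → U
S(18): 7·(18−0)=126≡22 → W
T(19): 7·(19−0)=133≡3 → D
A(0): 7·(0−0)=0 → A
U(20): 7·(20−0)=140≡10 → K
T(19): 7·(19−0)=133≡3 → D
H(7): 7·(7−0)=49≡23 → X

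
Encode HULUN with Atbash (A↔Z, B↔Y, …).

H(7) → S(18)
U(20) → F(5)
L(11) → O(14)
U(20) → F(5)
N(13) → M(12)

SFOFM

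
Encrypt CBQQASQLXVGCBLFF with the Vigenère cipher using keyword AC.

Repeat the key across the message: ACACACACACACACAC
C(2)+A(0): 2 → C
B(1)+C(2): 3 → D
Q(16)+A(0): 16 → Q
Q(16)+C(2): 18 → S
A(0)+A(0): 0 → A
S(18)+C(2): 20 → U
Q(16)+A(0): 16 → Q
L(11)+C(2): 13 → N
X(23)+A(0): 23 → X
V(21)+C(2): 23 → X
G(6)+A(0): 6 → G
C(2)+C(2): 4 → E
B(1)+A(0): 1 → B
L(11)+C(2): 13 → N
F(5)+A(0): 5 → F
F(5)+C(2): 7 → H

CDQSAUQNXXGEBNFH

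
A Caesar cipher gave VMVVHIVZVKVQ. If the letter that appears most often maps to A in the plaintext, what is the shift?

21

The most frequent ciphertext letter is V (appears 6 times).
V is position 21; A is position 0.
Shift = 21.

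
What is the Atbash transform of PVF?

P(15) → K(10)
V(21) → E(4)
F(5) → U(20)

KEU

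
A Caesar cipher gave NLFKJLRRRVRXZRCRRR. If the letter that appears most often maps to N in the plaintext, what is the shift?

4

The most frequent ciphertext letter is R (appears 8 times).
R is position 17; N is position 13.
Shift = 4.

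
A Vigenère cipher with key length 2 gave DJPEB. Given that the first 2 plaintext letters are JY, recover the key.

Subtract each crib letter from the matching ciphertext letter (mod 26):
D(3)−J(9)=-6≡20 → U
J(9)−Y(24)=-15≡11 → L

UL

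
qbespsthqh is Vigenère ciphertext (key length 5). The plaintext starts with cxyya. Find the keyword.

oegup

Subtract each crib letter from the matching ciphertext letter (mod 26):
q(16)−c(2)=14 → o
b(1)−x(23)=-22≡4 → e
e(4)−y(24)=-20≡6 → g
s(18)−y(24)=-6≡20 → u
p(15)−a(0)=15 → p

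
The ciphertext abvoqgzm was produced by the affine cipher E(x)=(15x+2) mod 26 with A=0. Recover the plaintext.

mtdgucfs

The inverse of 15 mod 26 is 7, since 15·7=105≡1. Apply D(y)=7·(y−2) mod 26:
a(0): 7·(0−2)=-14≡12 → m
b(1): 7·(1−2)=-7≡19 → t
v(21): 7·(21−2)=133≡3 → d
o(14): 7·(14−2)=84≡6 → g
q(16): 7·(16−2)=98≡20 → u
g(6): 7·(6−2)=28≡2 → c
z(25): 7·(25−2)=161≡5 → f
m(12): 7·(12−2)=70≡18 → s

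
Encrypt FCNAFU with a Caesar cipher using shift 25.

EBMZET

F(5): 5+25=30≡4 → E
C(2): 2+25=27≡1 → B
N(13): 13+25=38≡12 → M
A(0): 0+25=25 → Z
F(5): 5+25=30≡4 → E
U(20): 20+25=45≡19 → T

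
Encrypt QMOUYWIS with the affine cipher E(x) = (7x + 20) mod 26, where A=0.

CAOEGSYQ

Q(16): 7·16+20=132≡2 → C
M(12): 7·12+20=104≡0 → A
O(14): 7·14+20=118≡14 → O
U(20): 7·20+20=160≡4 → E
Y(24): 7·24+20=188≡6 → G
W(22): 7·22+20=174≡18 → S
I(8): 7·8+20=76≡24 → Y
S(18): 7·18+20=146≡16 → Q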